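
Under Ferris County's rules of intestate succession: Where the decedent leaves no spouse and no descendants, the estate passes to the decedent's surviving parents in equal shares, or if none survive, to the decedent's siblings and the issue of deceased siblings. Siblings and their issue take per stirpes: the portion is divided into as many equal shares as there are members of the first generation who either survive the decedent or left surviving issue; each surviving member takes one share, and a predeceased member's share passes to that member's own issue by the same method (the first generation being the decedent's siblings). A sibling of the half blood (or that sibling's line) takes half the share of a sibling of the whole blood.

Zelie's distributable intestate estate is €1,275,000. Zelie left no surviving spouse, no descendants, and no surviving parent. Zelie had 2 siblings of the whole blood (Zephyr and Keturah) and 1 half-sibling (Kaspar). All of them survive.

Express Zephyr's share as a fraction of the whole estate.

The entire €1,275,000 passes to the siblings and their issue.
Counting each half-blood sibling's line as half a unit, there are 5/2 units in €1,275,000, so one unit is €510,000. Whole-blood lines (Zephyr and Keturah) take €510,000 each; half-blood lines (Kaspar) take €255,000 each.

Zephyr receives 2/5 of the estate.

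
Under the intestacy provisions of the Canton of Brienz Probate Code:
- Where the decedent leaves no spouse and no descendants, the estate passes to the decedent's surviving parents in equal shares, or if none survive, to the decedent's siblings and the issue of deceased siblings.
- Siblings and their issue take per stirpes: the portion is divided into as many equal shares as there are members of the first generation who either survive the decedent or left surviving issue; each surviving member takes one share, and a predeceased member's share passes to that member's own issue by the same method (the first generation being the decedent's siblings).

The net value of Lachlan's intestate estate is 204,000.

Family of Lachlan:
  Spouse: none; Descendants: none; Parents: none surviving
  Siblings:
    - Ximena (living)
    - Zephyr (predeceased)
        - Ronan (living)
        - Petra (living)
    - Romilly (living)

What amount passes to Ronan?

The entire 204,000 passes to the siblings and their issue.
That amount (204,000) is divided into 3 shares of 68,000: Ximena and Romilly each take 68,000; Zephyr's 68,000 share passes to Zephyr's issue.
Zephyr's share (68,000) is divided into 2 shares of 34,000: Ronan and Petra each take 34,000.

Ronan receives 34,000.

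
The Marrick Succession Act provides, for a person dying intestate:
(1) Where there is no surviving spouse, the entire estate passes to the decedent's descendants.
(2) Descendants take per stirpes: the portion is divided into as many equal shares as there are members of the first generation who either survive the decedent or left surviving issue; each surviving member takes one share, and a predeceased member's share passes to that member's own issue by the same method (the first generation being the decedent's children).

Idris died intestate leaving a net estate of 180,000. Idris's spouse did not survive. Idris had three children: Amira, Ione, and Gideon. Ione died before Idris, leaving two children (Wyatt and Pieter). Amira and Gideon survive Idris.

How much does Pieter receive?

The entire 180,000 passes to the descendants.
That amount (180,000) is divided into 3 shares of 60,000: Amira and Gideon each take 60,000; Ione's 60,000 share passes to Ione's issue.
Ione's share (60,000) is divided into 2 shares of 30,000: Wyatt and Pieter each take 30,000.

Pieter receives 30,000.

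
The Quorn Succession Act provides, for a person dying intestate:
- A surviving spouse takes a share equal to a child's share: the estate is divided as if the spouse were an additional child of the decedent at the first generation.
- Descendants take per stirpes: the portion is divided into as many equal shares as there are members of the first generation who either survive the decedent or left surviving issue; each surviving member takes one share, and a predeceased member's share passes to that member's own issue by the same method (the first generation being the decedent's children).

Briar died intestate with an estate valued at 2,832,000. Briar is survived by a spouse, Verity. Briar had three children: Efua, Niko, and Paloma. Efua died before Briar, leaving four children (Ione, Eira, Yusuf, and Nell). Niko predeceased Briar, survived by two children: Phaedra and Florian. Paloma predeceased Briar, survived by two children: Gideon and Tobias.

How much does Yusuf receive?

Yusuf receives 177,000.

The spouse counts as an additional share at the children's level, so there are 4 primary shares of 708,000. Verity takes one such share (708,000).
The children's combined portion (2,124,000) is divided into 3 shares of 708,000: Efua's 708,000 share passes to Efua's issue; Niko's 708,000 share passes to Niko's issue; Paloma's 708,000 share passes to Paloma's issue.
Efua's share (708,000) is divided into 4 shares of 177,000: Ione, Eira, Yusuf, and Nell each take 177,000.
Niko's share (708,000) is divided into 2 shares of 354,000: Phaedra and Florian each take 354,000.
Paloma's share (708,000) is divided into 2 shares of 354,000: Gideon and Tobias each take 354,000.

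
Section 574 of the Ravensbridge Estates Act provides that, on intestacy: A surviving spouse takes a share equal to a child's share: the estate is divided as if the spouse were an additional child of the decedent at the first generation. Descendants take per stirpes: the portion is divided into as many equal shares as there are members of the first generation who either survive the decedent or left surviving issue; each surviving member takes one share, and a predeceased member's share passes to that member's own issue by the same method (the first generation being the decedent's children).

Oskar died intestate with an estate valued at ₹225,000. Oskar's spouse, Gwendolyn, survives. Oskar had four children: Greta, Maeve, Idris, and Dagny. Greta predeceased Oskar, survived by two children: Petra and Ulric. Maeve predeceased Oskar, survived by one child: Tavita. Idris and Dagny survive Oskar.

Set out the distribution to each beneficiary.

Gwendolyn: ₹45,000; Petra: ₹22,500; Ulric: ₹22,500; Tavita: ₹45,000; Idris: ₹45,000; Dagny: ₹45,000

The spouse counts as an additional share at the children's level, so there are 5 primary shares of ₹45,000. Gwendolyn takes one such share (₹45,000).
The children's combined portion (₹180,000) is divided into 4 shares of ₹45,000: Idris and Dagny each take ₹45,000; Greta's ₹45,000 share passes to Greta's issue; Maeve's ₹45,000 share passes to Maeve's issue.
Greta's share (₹45,000) is divided into 2 shares of ₹22,500: Petra and Ulric each take ₹22,500.
Maeve's share (₹45,000) passes entirely to Tavita.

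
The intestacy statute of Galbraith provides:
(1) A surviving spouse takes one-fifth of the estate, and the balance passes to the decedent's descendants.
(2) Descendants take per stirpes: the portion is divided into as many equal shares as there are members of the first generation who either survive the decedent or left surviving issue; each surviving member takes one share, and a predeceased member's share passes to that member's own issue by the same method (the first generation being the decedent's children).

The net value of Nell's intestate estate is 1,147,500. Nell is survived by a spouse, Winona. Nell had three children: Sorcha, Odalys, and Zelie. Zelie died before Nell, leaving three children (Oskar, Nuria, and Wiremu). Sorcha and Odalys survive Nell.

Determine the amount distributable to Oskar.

Oskar receives 102,000.

Winona takes one-fifth of 1,147,500 = 229,500. The remaining 918,000 passes to the descendants.
The descendants' portion (918,000) is divided into 3 shares of 306,000: Sorcha and Odalys each take 306,000; Zelie's 306,000 share passes to Zelie's issue.
Zelie's share (306,000) is divided into 3 shares of 102,000: Oskar, Nuria, and Wiremu each take 102,000.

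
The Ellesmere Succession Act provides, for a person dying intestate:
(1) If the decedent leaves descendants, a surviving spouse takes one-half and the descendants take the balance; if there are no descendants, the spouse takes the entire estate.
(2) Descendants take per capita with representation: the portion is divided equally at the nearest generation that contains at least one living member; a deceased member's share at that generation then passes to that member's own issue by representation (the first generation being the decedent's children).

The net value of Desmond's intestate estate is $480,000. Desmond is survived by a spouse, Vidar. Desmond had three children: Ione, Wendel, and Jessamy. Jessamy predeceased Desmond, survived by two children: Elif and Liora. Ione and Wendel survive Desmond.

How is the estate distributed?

Vidar: $240,000; Ione: $80,000; Wendel: $80,000; Elif: $40,000; Liora: $40,000

Vidar takes one-half of $480,000 = $240,000. The remaining $240,000 passes to the descendants.
The descendants' portion ($240,000) is divided into 3 shares of $80,000: Ione and Wendel each take $80,000; Jessamy's $80,000 share passes to Jessamy's issue.
Jessamy's share ($80,000) is divided into 2 shares of $40,000: Elif and Liora each take $40,000.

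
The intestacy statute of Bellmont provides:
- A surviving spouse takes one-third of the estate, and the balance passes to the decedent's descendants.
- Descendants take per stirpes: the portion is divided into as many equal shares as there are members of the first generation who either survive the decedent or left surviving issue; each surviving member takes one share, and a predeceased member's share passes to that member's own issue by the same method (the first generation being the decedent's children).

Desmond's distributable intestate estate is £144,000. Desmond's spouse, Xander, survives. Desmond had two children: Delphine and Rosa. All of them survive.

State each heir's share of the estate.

Xander: £48,000; Delphine: £48,000; Rosa: £48,000

Xander takes one-third of £144,000 = £48,000. The remaining £96,000 passes to the descendants.
The descendants' portion (£96,000) is divided into 2 shares of £48,000: Delphine and Rosa each take £48,000.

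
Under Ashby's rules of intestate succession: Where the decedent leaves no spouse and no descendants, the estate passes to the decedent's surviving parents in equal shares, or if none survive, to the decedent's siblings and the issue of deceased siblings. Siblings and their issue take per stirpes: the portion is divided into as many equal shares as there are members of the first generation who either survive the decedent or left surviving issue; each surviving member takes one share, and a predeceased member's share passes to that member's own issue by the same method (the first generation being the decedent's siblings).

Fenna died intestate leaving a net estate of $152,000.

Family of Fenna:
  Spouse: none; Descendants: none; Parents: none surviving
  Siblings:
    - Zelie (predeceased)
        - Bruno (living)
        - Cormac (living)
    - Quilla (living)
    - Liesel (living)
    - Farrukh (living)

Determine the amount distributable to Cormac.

The entire $152,000 passes to the siblings and their issue.
That amount ($152,000) is divided into 4 shares of $38,000: Quilla, Liesel, and Farrukh each take $38,000; Zelie's $38,000 share passes to Zelie's issue.
Zelie's share ($38,000) is divided into 2 shares of $19,000: Bruno and Cormac each take $19,000.

Cormac receives $19,000.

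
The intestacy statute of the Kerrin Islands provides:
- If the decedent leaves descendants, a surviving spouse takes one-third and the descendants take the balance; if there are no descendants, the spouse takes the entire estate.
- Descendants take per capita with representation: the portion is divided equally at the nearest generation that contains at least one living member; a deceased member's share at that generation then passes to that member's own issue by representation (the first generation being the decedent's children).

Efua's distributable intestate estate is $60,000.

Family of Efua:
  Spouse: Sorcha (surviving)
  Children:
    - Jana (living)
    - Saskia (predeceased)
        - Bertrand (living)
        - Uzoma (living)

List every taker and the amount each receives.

Sorcha: $20,000; Jana: $20,000; Bertrand: $10,000; Uzoma: $10,000

Sorcha takes one-third of $60,000 = $20,000. The remaining $40,000 passes to the descendants.
The descendants' portion ($40,000) is divided into 2 shares of $20,000: Jana takes $20,000; Saskia's $20,000 share passes to Saskia's issue.
Saskia's share ($20,000) is divided into 2 shares of $10,000: Bertrand and Uzoma each take $10,000.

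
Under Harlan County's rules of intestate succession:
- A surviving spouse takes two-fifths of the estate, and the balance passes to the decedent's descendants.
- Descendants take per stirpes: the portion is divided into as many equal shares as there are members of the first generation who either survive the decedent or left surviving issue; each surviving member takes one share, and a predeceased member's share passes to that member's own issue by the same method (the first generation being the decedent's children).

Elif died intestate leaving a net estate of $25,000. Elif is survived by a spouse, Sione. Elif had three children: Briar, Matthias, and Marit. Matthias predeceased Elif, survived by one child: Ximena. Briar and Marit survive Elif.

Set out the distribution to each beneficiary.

Sione takes two-fifths of $25,000 = $10,000. The remaining $15,000 passes to the descendants.
The descendants' portion ($15,000) is divided into 3 shares of $5,000: Briar and Marit each take $5,000; Matthias's $5,000 share passes to Matthias's issue.
Matthias's share ($5,000) passes entirely to Ximena.

Sione: $10,000; Briar: $5,000; Ximena: $5,000; Marit: $5,000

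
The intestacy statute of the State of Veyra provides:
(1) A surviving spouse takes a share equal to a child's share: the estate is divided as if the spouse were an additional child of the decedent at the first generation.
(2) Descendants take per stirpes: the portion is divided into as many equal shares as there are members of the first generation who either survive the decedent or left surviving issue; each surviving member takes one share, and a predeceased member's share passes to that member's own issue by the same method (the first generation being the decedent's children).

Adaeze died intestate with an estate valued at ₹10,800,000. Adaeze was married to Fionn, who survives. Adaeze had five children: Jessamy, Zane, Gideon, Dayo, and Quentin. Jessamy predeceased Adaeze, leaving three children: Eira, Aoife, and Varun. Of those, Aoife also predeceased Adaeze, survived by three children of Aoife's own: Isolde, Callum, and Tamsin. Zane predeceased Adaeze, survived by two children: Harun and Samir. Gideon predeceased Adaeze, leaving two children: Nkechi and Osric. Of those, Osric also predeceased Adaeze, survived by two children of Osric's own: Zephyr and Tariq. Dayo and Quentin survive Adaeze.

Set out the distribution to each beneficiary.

The spouse counts as an additional share at the children's level, so there are 6 primary shares of ₹1,800,000. Fionn takes one such share (₹1,800,000).
The children's combined portion (₹9,000,000) is divided into 5 shares of ₹1,800,000: Dayo and Quentin each take ₹1,800,000; Jessamy's ₹1,800,000 share passes to Jessamy's issue; Zane's ₹1,800,000 share passes to Zane's issue; Gideon's ₹1,800,000 share passes to Gideon's issue.
Jessamy's share (₹1,800,000) is divided into 3 shares of ₹600,000: Eira and Varun each take ₹600,000; Aoife's ₹600,000 share passes to Aoife's issue.
Aoife's share (₹600,000) is divided into 3 shares of ₹200,000: Isolde, Callum, and Tamsin each take ₹200,000.
Zane's share (₹1,800,000) is divided into 2 shares of ₹900,000: Harun and Samir each take ₹900,000.
Gideon's share (₹1,800,000) is divided into 2 shares of ₹900,000: Nkechi takes ₹900,000; Osric's ₹900,000 share passes to Osric's issue.
Osric's share (₹900,000) is divided into 2 shares of ₹450,000: Zephyr and Tariq each take ₹450,000.

Fionn: ₹1,800,000; Eira: ₹600,000; Isolde: ₹200,000; Callum: ₹200,000; Tamsin: ₹200,000; Varun: ₹600,000; Harun: ₹900,000; Samir: ₹900,000; Nkechi: ₹900,000; Zephyr: ₹450,000; Tariq: ₹450,000; Dayo: ₹1,800,000; Quentin: ₹1,800,000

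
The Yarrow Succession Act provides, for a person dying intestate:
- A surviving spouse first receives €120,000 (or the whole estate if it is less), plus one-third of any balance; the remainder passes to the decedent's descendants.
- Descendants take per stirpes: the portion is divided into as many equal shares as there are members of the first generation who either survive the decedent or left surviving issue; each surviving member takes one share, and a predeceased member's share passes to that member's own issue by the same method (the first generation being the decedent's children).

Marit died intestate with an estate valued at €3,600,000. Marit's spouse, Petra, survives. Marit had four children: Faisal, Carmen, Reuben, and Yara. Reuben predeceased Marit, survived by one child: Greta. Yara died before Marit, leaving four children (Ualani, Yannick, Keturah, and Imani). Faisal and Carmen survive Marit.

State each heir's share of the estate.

Petra first takes €120,000, leaving a balance of €3,480,000. Petra then takes one-third of the balance (€1,160,000), for a total of €1,280,000. The remaining €2,320,000 passes to the descendants.
The descendants' portion (€2,320,000) is divided into 4 shares of €580,000: Faisal and Carmen each take €580,000; Reuben's €580,000 share passes to Reuben's issue; Yara's €580,000 share passes to Yara's issue.
Reuben's share (€580,000) passes entirely to Greta.
Yara's share (€580,000) is divided into 4 shares of €145,000: Ualani, Yannick, Keturah, and Imani each take €145,000.

Petra: €1,280,000; Faisal: €580,000; Carmen: €580,000; Greta: €580,000; Ualani: €145,000; Yannick: €145,000; Keturah: €145,000; Imani: €145,000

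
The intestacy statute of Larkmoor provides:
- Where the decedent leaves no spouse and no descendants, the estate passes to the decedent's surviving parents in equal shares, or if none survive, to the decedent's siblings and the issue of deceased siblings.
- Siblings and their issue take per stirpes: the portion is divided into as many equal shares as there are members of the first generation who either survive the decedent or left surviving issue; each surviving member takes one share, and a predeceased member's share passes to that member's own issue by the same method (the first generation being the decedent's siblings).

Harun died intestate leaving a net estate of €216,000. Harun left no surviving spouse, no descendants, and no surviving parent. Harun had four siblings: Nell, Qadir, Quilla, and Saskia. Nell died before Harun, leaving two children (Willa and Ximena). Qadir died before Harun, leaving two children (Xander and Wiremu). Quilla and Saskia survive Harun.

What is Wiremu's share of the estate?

Wiremu receives €27,000.

The entire €216,000 passes to the siblings and their issue.
That amount (€216,000) is divided into 4 shares of €54,000: Quilla and Saskia each take €54,000; Nell's €54,000 share passes to Nell's issue; Qadir's €54,000 share passes to Qadir's issue.
Nell's share (€54,000) is divided into 2 shares of €27,000: Willa and Ximena each take €27,000.
Qadir's share (€54,000) is divided into 2 shares of €27,000: Xander and Wiremu each take €27,000.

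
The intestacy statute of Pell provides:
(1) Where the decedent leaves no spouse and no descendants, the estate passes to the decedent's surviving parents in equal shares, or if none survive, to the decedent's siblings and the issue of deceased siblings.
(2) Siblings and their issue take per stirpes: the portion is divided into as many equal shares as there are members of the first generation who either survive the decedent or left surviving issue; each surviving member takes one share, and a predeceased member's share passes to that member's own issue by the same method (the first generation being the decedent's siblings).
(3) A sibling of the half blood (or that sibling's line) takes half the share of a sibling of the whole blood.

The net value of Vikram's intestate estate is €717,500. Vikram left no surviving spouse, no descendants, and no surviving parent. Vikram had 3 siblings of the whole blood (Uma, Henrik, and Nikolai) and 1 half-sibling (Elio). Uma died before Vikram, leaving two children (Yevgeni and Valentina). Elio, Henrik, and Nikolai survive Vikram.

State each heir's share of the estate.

Elio: €102,500; Yevgeni: €102,500; Valentina: €102,500; Henrik: €205,000; Nikolai: €205,000

The entire €717,500 passes to the siblings and their issue.
Counting each half-blood sibling's line as half a unit, there are 7/2 units in €717,500, so one unit is €205,000. Whole-blood lines (Uma, Henrik, and Nikolai) take €205,000 each; half-blood lines (Elio) take €102,500 each.
Uma's share (€205,000) is divided into 2 shares of €102,500: Yevgeni and Valentina each take €102,500.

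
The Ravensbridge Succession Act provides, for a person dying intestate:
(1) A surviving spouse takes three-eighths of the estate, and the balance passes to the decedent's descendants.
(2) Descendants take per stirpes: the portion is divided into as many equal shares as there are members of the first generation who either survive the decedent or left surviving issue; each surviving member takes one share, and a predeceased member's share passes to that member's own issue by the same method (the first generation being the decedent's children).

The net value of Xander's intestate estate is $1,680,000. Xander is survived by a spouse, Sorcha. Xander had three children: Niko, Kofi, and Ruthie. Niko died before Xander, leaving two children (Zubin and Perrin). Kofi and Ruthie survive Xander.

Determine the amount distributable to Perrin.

Perrin receives $175,000.

Sorcha takes three-eighths of $1,680,000 = $630,000. The remaining $1,050,000 passes to the descendants.
The descendants' portion ($1,050,000) is divided into 3 shares of $350,000: Kofi and Ruthie each take $350,000; Niko's $350,000 share passes to Niko's issue.
Niko's share ($350,000) is divided into 2 shares of $175,000: Zubin and Perrin each take $175,000.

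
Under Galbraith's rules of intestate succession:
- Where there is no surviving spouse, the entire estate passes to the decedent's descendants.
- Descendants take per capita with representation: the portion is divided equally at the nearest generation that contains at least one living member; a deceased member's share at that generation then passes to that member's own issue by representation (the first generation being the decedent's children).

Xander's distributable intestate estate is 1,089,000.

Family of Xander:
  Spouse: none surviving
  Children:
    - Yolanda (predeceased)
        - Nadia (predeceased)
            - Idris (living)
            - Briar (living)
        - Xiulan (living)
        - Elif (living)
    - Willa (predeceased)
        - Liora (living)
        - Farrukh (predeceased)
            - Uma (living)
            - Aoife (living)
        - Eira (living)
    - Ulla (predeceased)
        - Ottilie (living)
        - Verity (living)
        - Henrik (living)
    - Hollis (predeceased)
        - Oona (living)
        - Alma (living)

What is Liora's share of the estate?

The entire 1,089,000 passes to the descendants.
No child survives, so the initial division is made at the grandchildren's generation.
That amount (1,089,000) is divided into 11 shares of 99,000: Xiulan, Elif, Liora, Eira, Ottilie, Verity, Henrik, Oona, and Alma each take 99,000; Nadia's 99,000 share passes to Nadia's issue; Farrukh's 99,000 share passes to Farrukh's issue.
Nadia's share (99,000) is divided into 2 shares of 49,500: Idris and Briar each take 49,500.
Farrukh's share (99,000) is divided into 2 shares of 49,500: Uma and Aoife each take 49,500.

Liora receives 99,000.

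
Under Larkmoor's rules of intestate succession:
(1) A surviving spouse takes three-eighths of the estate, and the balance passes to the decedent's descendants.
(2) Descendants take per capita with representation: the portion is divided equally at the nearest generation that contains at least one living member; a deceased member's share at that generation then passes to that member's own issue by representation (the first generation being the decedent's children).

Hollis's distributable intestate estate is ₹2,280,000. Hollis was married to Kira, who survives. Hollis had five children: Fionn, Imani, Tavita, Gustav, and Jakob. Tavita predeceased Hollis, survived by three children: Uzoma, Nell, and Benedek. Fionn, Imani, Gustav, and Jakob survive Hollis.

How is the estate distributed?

Kira: ₹855,000; Fionn: ₹285,000; Imani: ₹285,000; Uzoma: ₹95,000; Nell: ₹95,000; Benedek: ₹95,000; Gustav: ₹285,000; Jakob: ₹285,000

Kira takes three-eighths of ₹2,280,000 = ₹855,000. The remaining ₹1,425,000 passes to the descendants.
The descendants' portion (₹1,425,000) is divided into 5 shares of ₹285,000: Fionn, Imani, Gustav, and Jakob each take ₹285,000; Tavita's ₹285,000 share passes to Tavita's issue.
Tavita's share (₹285,000) is divided into 3 shares of ₹95,000: Uzoma, Nell, and Benedek each take ₹95,000.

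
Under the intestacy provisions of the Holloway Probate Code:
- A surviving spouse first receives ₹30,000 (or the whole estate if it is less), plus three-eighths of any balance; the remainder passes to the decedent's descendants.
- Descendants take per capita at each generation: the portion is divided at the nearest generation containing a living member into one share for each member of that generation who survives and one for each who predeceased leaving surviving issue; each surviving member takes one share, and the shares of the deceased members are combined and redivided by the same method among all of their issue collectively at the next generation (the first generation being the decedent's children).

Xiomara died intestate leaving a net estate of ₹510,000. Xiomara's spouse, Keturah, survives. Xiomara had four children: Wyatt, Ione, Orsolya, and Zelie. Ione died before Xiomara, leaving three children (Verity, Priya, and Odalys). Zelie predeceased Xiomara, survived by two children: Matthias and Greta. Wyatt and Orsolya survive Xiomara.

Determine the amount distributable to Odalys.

Odalys receives ₹30,000.

Keturah first takes ₹30,000, leaving a balance of ₹480,000. Keturah then takes three-eighths of the balance (₹180,000), for a total of ₹210,000. The remaining ₹300,000 passes to the descendants.
The descendants' portion (₹300,000) is divided at the children's generation into 4 shares of ₹75,000. Wyatt and Orsolya each take ₹75,000. The 2 shares of the deceased (Ione and Zelie) are combined into a pool of ₹150,000.
That pool (₹150,000) is divided at the grandchildren's generation equally among Verity, Priya, Odalys, Matthias, and Greta: ₹30,000 each.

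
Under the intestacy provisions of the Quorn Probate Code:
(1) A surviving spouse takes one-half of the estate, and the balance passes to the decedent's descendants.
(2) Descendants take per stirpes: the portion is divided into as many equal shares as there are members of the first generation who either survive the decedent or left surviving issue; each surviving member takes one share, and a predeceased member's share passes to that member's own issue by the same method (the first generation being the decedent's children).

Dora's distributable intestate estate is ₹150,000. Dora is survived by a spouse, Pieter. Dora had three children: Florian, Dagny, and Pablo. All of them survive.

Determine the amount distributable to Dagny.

Dagny receives ₹25,000.

Pieter takes one-half of ₹150,000 = ₹75,000. The remaining ₹75,000 passes to the descendants.
The descendants' portion (₹75,000) is divided into 3 shares of ₹25,000: Florian, Dagny, and Pablo each take ₹25,000.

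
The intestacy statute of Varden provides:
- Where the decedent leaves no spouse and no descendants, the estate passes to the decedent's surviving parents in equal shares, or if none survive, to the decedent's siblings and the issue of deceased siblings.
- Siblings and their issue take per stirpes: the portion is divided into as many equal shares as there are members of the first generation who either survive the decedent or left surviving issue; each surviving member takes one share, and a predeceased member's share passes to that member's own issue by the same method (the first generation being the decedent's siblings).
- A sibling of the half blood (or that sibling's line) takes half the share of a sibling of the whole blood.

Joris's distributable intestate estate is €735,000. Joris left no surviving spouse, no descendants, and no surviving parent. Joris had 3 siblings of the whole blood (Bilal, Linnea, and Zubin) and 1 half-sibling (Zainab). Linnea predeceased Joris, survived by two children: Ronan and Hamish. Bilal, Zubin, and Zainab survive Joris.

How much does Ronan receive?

Ronan receives €105,000.

The entire €735,000 passes to the siblings and their issue.
Counting each half-blood sibling's line as half a unit, there are 7/2 units in €735,000, so one unit is €210,000. Whole-blood lines (Bilal, Linnea, and Zubin) take €210,000 each; half-blood lines (Zainab) take €105,000 each.
Linnea's share (€210,000) is divided into 2 shares of €105,000: Ronan and Hamish each take €105,000.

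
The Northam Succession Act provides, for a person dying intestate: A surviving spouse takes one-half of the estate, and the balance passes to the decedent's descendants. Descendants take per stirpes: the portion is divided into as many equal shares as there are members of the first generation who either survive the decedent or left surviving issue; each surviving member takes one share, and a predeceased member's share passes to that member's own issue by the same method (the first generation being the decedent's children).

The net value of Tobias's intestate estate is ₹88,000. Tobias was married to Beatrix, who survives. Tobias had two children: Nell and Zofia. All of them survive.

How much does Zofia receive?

Zofia receives ₹22,000.

Beatrix takes one-half of ₹88,000 = ₹44,000. The remaining ₹44,000 passes to the descendants.
The descendants' portion (₹44,000) is divided into 2 shares of ₹22,000: Nell and Zofia each take ₹22,000.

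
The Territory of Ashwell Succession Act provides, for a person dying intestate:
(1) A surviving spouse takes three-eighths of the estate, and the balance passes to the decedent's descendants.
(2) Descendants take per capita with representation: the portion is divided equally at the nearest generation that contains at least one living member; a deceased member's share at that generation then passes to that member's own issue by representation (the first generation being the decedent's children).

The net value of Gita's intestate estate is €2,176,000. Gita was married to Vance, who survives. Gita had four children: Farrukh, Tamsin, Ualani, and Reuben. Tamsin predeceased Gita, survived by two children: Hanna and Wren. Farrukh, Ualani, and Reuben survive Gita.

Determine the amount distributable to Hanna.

Vance takes three-eighths of €2,176,000 = €816,000. The remaining €1,360,000 passes to the descendants.
The descendants' portion (€1,360,000) is divided into 4 shares of €340,000: Farrukh, Ualani, and Reuben each take €340,000; Tamsin's €340,000 share passes to Tamsin's issue.
Tamsin's share (€340,000) is divided into 2 shares of €170,000: Hanna and Wren each take €170,000.

Hanna receives €170,000.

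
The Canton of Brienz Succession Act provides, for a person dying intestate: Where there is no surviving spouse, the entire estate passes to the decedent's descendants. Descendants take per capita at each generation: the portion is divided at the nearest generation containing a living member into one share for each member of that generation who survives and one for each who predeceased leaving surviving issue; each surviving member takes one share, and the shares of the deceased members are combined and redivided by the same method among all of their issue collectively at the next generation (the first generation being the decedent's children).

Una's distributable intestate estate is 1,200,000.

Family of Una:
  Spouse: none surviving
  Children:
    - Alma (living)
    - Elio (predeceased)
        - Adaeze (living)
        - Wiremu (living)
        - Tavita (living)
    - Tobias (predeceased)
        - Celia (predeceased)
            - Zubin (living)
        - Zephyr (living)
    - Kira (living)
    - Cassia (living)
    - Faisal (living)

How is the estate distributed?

The entire 1,200,000 passes to the descendants.
That amount (1,200,000) is divided at the children's generation into 6 shares of 200,000. Alma, Kira, Cassia, and Faisal each take 200,000. The 2 shares of the deceased (Elio and Tobias) are combined into a pool of 400,000.
That pool (400,000) is divided at the grandchildren's generation into 5 shares of 80,000. Adaeze, Wiremu, Tavita, and Zephyr each take 80,000. The remaining share for the deceased Celia (80,000) is carried to the next generation.
That pool (80,000) passes entirely to Zubin, the sole taker at the great-grandchildren's generation.

Alma: 200,000; Adaeze: 80,000; Wiremu: 80,000; Tavita: 80,000; Zubin: 80,000; Zephyr: 80,000; Kira: 200,000; Cassia: 200,000; Faisal: 200,000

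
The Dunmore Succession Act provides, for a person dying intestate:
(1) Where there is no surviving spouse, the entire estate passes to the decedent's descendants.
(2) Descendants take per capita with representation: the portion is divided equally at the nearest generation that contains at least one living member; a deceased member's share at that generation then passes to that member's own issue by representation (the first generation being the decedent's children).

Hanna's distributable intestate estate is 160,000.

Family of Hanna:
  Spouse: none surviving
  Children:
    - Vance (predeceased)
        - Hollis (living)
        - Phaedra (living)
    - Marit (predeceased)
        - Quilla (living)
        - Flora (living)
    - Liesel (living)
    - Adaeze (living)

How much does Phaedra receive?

The entire 160,000 passes to the descendants.
That amount (160,000) is divided into 4 shares of 40,000: Liesel and Adaeze each take 40,000; Vance's 40,000 share passes to Vance's issue; Marit's 40,000 share passes to Marit's issue.
Vance's share (40,000) is divided into 2 shares of 20,000: Hollis and Phaedra each take 20,000.
Marit's share (40,000) is divided into 2 shares of 20,000: Quilla and Flora each take 20,000.

Phaedra receives 20,000.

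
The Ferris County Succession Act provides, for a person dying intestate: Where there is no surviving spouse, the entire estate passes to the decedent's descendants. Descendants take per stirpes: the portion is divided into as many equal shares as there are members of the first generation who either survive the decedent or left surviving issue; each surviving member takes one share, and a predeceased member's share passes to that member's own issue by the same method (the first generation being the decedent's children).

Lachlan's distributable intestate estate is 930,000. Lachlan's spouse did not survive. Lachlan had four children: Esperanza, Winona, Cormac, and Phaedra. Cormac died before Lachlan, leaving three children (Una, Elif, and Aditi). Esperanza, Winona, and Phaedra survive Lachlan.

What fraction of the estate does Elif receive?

The entire 930,000 passes to the descendants.
That amount (930,000) is divided into 4 shares of 232,500: Esperanza, Winona, and Phaedra each take 232,500; Cormac's 232,500 share passes to Cormac's issue.
Cormac's share (232,500) is divided into 3 shares of 77,500: Una, Elif, and Aditi each take 77,500.

Elif receives 1/12 of the estate.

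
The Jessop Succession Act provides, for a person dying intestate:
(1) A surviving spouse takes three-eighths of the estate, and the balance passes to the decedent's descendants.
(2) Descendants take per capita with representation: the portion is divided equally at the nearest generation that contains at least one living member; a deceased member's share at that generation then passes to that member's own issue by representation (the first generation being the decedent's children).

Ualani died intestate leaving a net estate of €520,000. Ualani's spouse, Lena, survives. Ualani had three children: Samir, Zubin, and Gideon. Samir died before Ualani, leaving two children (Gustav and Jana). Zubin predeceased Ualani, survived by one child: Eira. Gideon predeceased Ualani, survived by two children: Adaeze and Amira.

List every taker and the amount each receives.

Lena takes three-eighths of €520,000 = €195,000. The remaining €325,000 passes to the descendants.
No child survives, so the initial division is made at the grandchildren's generation.
The descendants' portion (€325,000) is divided into 5 shares of €65,000: Gustav, Jana, Eira, Adaeze, and Amira each take €65,000.

Lena: €195,000; Gustav: €65,000; Jana: €65,000; Eira: €65,000; Adaeze: €65,000; Amira: €65,000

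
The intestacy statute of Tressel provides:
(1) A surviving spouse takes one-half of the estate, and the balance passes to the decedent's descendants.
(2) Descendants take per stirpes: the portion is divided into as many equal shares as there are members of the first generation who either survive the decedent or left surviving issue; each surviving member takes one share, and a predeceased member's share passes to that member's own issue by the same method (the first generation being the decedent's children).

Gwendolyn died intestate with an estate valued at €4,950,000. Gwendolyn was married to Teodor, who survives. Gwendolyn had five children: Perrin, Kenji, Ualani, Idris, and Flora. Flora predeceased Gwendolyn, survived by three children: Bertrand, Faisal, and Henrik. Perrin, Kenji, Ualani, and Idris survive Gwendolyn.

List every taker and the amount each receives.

Teodor takes one-half of €4,950,000 = €2,475,000. The remaining €2,475,000 passes to the descendants.
The descendants' portion (€2,475,000) is divided into 5 shares of €495,000: Perrin, Kenji, Ualani, and Idris each take €495,000; Flora's €495,000 share passes to Flora's issue.
Flora's share (€495,000) is divided into 3 shares of €165,000: Bertrand, Faisal, and Henrik each take €165,000.

Teodor: €2,475,000; Perrin: €495,000; Kenji: €495,000; Ualani: €495,000; Idris: €495,000; Bertrand: €165,000; Faisal: €165,000; Henrik: €165,000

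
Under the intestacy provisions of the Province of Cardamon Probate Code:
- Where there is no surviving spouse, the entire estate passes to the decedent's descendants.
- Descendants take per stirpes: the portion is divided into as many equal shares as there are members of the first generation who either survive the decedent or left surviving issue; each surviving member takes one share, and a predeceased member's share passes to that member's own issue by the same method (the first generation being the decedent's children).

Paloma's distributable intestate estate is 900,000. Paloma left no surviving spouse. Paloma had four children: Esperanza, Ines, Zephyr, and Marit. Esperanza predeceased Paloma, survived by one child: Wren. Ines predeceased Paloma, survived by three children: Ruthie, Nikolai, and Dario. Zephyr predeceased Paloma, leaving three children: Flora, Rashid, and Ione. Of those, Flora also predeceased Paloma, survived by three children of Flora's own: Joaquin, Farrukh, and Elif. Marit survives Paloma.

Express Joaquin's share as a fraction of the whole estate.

The entire 900,000 passes to the descendants.
That amount (900,000) is divided into 4 shares of 225,000: Marit takes 225,000; Esperanza's 225,000 share passes to Esperanza's issue; Ines's 225,000 share passes to Ines's issue; Zephyr's 225,000 share passes to Zephyr's issue.
Esperanza's share (225,000) passes entirely to Wren.
Ines's share (225,000) is divided into 3 shares of 75,000: Ruthie, Nikolai, and Dario each take 75,000.
Zephyr's share (225,000) is divided into 3 shares of 75,000: Rashid and Ione each take 75,000; Flora's 75,000 share passes to Flora's issue.
Flora's share (75,000) is divided into 3 shares of 25,000: Joaquin, Farrukh, and Elif each take 25,000.

Joaquin receives 1/36 of the estate.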